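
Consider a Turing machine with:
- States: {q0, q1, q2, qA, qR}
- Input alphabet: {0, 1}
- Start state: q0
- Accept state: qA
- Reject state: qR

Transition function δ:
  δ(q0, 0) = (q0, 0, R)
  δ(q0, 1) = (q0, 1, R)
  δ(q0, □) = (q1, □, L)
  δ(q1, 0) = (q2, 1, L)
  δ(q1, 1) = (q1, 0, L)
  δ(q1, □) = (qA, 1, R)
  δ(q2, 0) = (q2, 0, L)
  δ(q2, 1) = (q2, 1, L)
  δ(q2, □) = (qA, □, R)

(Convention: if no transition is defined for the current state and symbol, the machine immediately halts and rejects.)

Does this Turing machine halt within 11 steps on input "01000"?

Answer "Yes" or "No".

Execution trace:
Initial: [q0]01000
Step 1: δ(q0, 0) = (q0, 0, R) → 0[q0]1000
Step 2: δ(q0, 1) = (q0, 1, R) → 01[q0]000
Step 3: δ(q0, 0) = (q0, 0, R) → 010[q0]00
Step 4: δ(q0, 0) = (q0, 0, R) → 0100[q0]0
Step 5: δ(q0, 0) = (q0, 0, R) → 01000[q0]□
Step 6: δ(q0, □) = (q1, □, L) → 0100[q1]0□
Step 7: δ(q1, 0) = (q2, 1, L) → 010[q2]01□
Step 8: δ(q2, 0) = (q2, 0, L) → 01[q2]001□
Step 9: δ(q2, 0) = (q2, 0, L) → 0[q2]1001□
Step 10: δ(q2, 1) = (q2, 1, L) → [q2]01001□
Step 11: δ(q2, 0) = (q2, 0, L) → [q2]□01001□

The machine has not reached a halting state after 11 steps.
The machine did not halt within the 11-step bound.

Answer: No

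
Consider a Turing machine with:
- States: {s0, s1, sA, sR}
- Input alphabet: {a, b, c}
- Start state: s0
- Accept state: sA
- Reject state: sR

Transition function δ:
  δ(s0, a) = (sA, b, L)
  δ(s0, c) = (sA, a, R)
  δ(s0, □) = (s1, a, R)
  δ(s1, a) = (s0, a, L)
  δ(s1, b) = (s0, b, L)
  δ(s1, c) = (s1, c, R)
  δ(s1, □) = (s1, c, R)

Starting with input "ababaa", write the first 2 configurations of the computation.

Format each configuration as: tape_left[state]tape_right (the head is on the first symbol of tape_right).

Transitions applied:
Step 1: δ(s0, a) = (sA, b, L)

The first 2 configurations are:
[s0]ababaa ⊢ [sA]□bbabaa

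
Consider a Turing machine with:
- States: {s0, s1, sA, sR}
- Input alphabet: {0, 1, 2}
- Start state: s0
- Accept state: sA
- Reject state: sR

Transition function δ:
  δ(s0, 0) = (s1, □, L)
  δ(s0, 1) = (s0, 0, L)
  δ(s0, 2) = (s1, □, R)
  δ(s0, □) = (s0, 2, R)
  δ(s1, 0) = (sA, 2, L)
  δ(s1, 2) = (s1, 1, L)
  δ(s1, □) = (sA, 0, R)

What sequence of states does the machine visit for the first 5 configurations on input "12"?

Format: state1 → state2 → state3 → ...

Execution trace:
Initial: [s0]12
Step 1: δ(s0, 1) = (s0, 0, L) → [s0]□02
Step 2: δ(s0, □) = (s0, 2, R) → 2[s0]02
Step 3: δ(s0, 0) = (s1, □, L) → [s1]2□2
Step 4: δ(s1, 2) = (s1, 1, L) → [s1]□1□2

State sequence: s0 → s0 → s0 → s1 → s1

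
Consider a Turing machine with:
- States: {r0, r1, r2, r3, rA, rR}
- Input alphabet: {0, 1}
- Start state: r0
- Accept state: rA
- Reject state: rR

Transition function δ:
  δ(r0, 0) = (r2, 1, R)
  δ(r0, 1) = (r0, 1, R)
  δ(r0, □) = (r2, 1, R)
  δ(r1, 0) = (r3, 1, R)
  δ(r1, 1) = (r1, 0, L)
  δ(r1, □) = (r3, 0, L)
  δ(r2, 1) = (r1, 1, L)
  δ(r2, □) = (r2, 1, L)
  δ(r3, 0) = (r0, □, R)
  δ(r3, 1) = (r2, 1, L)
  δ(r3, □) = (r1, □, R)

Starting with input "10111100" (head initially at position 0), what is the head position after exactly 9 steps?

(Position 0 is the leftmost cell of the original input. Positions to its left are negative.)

Execution trace (head position shown):
Step 0: [r0]10111100  (head at position 0)
Step 1: move right → 1[r0]0111100  (head at position 1)
Step 2: move right → 11[r2]111100  (head at position 2)
Step 3: move left → 1[r1]1111100  (head at position 1)
Step 4: move left → [r1]10111100  (head at position 0)
Step 5: move left → [r1]□00111100  (head at position -1)
Step 6: move left → [r3]□000111100  (head at position -2)
Step 7: move right → □[r1]000111100  (head at position -1)
Step 8: move right → □1[r3]00111100  (head at position 0)
Step 9: move right → □1□[r0]0111100  (head at position 1)

After 9 steps, the head is at position 1.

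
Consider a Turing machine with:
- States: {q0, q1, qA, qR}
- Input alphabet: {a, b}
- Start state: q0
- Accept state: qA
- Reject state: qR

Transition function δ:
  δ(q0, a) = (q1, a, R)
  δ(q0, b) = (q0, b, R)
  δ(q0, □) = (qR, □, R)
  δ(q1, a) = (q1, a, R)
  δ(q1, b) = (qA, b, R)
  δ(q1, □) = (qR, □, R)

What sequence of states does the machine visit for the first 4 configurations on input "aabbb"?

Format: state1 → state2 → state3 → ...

Execution trace:
Initial: [q0]aabbb
Step 1: δ(q0, a) = (q1, a, R) → a[q1]abbb
Step 2: δ(q1, a) = (q1, a, R) → aa[q1]bbb
Step 3: δ(q1, b) = (qA, b, R) → aab[qA]bb

The machine reaches the accept state qA and halts.

State sequence: q0 → q1 → q1 → qA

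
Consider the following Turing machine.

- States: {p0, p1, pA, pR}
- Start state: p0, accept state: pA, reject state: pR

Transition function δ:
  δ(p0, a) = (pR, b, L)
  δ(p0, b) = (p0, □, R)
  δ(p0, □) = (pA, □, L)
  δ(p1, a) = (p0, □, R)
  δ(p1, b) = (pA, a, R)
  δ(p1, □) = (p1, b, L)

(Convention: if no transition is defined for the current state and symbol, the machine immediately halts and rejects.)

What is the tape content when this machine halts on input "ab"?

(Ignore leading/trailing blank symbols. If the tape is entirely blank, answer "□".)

Execution trace:
Initial: [p0]ab
Step 1: δ(p0, a) = (pR, b, L) → [pR]□bb

The machine reaches the reject state pR and halts.

Final tape (ignoring leading/trailing blanks): bb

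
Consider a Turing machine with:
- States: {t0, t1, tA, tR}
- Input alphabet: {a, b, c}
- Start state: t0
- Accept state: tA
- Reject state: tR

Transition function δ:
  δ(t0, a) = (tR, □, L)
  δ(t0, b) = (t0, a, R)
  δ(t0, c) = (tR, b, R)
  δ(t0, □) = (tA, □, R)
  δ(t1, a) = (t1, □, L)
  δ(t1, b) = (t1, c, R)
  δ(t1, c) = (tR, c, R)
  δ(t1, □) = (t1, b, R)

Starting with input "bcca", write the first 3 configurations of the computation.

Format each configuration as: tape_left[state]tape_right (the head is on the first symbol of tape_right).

Transitions applied:
Step 1: δ(t0, b) = (t0, a, R)
Step 2: δ(t0, c) = (tR, b, R)

The first 3 configurations are:
[t0]bcca ⊢ a[t0]cca ⊢ ab[tR]ca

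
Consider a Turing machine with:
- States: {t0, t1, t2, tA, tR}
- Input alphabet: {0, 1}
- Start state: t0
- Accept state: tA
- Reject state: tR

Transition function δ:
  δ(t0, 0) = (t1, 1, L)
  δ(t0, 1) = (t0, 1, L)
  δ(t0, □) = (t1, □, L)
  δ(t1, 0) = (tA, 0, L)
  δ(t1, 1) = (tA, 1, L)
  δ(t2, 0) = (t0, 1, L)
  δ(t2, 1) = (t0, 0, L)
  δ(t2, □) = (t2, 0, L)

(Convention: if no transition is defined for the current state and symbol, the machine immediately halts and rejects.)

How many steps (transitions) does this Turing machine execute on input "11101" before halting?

Execution trace:
Initial: [t0]11101
Step 1: δ(t0, 1) = (t0, 1, L) → [t0]□11101
Step 2: δ(t0, □) = (t1, □, L) → [t1]□□11101

No transition is defined for δ(t1, □). By convention the machine halts and rejects.

The machine executed 2 steps before halting.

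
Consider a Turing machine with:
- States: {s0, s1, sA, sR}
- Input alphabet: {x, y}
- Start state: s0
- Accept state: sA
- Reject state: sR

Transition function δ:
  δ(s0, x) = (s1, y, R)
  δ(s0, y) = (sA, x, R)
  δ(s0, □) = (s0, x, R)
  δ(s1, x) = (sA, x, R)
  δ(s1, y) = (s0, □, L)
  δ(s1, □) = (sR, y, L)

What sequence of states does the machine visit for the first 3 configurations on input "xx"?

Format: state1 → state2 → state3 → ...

Execution trace:
Initial: [s0]xx
Step 1: δ(s0, x) = (s1, y, R) → y[s1]x
Step 2: δ(s1, x) = (sA, x, R) → yx[sA]□

The machine reaches the accept state sA and halts.

State sequence: s0 → s1 → sA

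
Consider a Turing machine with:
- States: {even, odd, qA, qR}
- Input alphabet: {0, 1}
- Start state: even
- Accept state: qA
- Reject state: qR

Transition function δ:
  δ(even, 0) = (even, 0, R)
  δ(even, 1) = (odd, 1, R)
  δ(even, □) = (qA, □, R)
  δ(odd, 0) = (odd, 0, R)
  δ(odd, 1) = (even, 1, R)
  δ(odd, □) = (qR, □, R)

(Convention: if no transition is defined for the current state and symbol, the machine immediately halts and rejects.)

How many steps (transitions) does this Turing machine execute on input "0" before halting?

Execution trace:
Initial: [even]0
Step 1: δ(even, 0) = (even, 0, R) → 0[even]□
Step 2: δ(even, □) = (qA, □, R) → 0□[qA]□

The machine reaches the accept state qA and halts.

The machine executed 2 steps before halting.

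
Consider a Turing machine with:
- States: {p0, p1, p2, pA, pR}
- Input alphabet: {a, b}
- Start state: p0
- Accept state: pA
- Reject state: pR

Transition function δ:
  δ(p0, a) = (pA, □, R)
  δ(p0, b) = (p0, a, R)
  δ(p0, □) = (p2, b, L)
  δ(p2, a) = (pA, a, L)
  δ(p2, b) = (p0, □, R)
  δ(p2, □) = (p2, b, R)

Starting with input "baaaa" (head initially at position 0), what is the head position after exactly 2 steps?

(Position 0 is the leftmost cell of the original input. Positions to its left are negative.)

Execution trace (head position shown):
Step 0: [p0]baaaa  (head at position 0)
Step 1: move right → a[p0]aaaa  (head at position 1)
Step 2: move right → a□[pA]aaa  (head at position 2)

After 2 steps, the head is at position 2.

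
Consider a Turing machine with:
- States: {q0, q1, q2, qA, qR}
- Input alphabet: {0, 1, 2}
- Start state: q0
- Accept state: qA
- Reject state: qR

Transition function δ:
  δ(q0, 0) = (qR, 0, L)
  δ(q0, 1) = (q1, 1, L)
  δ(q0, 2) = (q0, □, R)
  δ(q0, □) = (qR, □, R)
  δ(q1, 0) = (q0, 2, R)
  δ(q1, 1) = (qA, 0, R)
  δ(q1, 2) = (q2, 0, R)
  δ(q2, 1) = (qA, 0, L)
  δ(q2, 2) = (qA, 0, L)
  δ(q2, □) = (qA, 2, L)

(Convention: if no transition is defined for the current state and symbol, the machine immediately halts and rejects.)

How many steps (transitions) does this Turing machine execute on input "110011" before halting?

Execution trace:
Initial: [q0]110011
Step 1: δ(q0, 1) = (q1, 1, L) → [q1]□110011

No transition is defined for δ(q1, □). By convention the machine halts and rejects.

The machine executed 1 step before halting.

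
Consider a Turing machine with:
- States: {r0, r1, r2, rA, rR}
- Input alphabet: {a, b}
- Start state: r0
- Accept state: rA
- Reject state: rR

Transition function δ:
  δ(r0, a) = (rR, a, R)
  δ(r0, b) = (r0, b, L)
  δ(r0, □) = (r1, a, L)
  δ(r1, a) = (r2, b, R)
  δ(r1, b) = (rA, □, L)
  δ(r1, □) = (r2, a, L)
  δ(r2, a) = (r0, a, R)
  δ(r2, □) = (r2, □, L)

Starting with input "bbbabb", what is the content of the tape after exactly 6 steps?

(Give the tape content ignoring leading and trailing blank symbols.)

Execution trace:
Initial: [r0]bbbabb
Step 1: δ(r0, b) = (r0, b, L) → [r0]□bbbabb
Step 2: δ(r0, □) = (r1, a, L) → [r1]□abbbabb
Step 3: δ(r1, □) = (r2, a, L) → [r2]□aabbbabb
Step 4: δ(r2, □) = (r2, □, L) → [r2]□□aabbbabb
Step 5: δ(r2, □) = (r2, □, L) → [r2]□□□aabbbabb
Step 6: δ(r2, □) = (r2, □, L) → [r2]□□□□aabbbabb

After 6 steps, the tape (ignoring leading/trailing blanks) is: aabbbabb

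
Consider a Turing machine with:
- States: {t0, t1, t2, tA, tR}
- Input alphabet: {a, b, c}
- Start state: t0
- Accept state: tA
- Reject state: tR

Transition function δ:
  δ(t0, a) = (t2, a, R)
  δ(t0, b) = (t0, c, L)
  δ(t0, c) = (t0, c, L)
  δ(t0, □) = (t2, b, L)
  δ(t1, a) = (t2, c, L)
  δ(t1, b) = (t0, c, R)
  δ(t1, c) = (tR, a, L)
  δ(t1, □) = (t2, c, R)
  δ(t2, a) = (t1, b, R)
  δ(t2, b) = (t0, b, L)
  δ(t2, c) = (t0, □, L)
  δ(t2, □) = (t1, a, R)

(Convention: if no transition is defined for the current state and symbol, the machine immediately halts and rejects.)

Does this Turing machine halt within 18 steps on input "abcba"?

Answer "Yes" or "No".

Execution trace:
Initial: [t0]abcba
Step 1: δ(t0, a) = (t2, a, R) → a[t2]bcba
Step 2: δ(t2, b) = (t0, b, L) → [t0]abcba
Step 3: δ(t0, a) = (t2, a, R) → a[t2]bcba
Step 4: δ(t2, b) = (t0, b, L) → [t0]abcba
Step 5: δ(t0, a) = (t2, a, R) → a[t2]bcba
Step 6: δ(t2, b) = (t0, b, L) → [t0]abcba
Step 7: δ(t0, a) = (t2, a, R) → a[t2]bcba
Step 8: δ(t2, b) = (t0, b, L) → [t0]abcba
Step 9: δ(t0, a) = (t2, a, R) → a[t2]bcba
Step 10: δ(t2, b) = (t0, b, L) → [t0]abcba
Step 11: δ(t0, a) = (t2, a, R) → a[t2]bcba
Step 12: δ(t2, b) = (t0, b, L) → [t0]abcba
Step 13: δ(t0, a) = (t2, a, R) → a[t2]bcba
Step 14: δ(t2, b) = (t0, b, L) → [t0]abcba
Step 15: δ(t0, a) = (t2, a, R) → a[t2]bcba
Step 16: δ(t2, b) = (t0, b, L) → [t0]abcba
Step 17: δ(t0, a) = (t2, a, R) → a[t2]bcba
Step 18: δ(t2, b) = (t0, b, L) → [t0]abcba

The machine has not reached a halting state after 18 steps.
The machine did not halt within the 18-step bound.

Answer: No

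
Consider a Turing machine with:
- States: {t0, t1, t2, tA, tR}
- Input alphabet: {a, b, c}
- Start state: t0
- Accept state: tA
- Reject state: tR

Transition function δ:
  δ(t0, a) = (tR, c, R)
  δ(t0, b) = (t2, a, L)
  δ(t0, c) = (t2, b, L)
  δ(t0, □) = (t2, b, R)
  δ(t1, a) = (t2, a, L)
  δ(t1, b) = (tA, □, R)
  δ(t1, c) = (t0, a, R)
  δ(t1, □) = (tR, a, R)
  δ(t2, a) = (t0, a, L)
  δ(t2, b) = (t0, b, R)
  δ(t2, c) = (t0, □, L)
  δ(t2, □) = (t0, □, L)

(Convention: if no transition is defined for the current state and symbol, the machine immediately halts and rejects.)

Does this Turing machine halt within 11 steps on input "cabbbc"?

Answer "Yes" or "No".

Execution trace:
Initial: [t0]cabbbc
Step 1: δ(t0, c) = (t2, b, L) → [t2]□babbbc
Step 2: δ(t2, □) = (t0, □, L) → [t0]□□babbbc
Step 3: δ(t0, □) = (t2, b, R) → b[t2]□babbbc
Step 4: δ(t2, □) = (t0, □, L) → [t0]b□babbbc
Step 5: δ(t0, b) = (t2, a, L) → [t2]□a□babbbc
Step 6: δ(t2, □) = (t0, □, L) → [t0]□□a□babbbc
Step 7: δ(t0, □) = (t2, b, R) → b[t2]□a□babbbc
Step 8: δ(t2, □) = (t0, □, L) → [t0]b□a□babbbc
Step 9: δ(t0, b) = (t2, a, L) → [t2]□a□a□babbbc
Step 10: δ(t2, □) = (t0, □, L) → [t0]□□a□a□babbbc
Step 11: δ(t0, □) = (t2, b, R) → b[t2]□a□a□babbbc

The machine has not reached a halting state after 11 steps.
The machine did not halt within the 11-step bound.

Answer: No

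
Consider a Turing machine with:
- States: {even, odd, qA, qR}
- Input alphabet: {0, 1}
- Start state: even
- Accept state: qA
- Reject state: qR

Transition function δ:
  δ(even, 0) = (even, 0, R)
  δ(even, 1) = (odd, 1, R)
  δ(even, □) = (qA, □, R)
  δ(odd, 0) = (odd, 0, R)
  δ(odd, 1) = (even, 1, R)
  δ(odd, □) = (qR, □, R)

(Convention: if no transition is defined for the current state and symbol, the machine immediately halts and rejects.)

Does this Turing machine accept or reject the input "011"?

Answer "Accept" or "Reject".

Execution trace:
Initial: [even]011
Step 1: δ(even, 0) = (even, 0, R) → 0[even]11
Step 2: δ(even, 1) = (odd, 1, R) → 01[odd]1
Step 3: δ(odd, 1) = (even, 1, R) → 011[even]□
Step 4: δ(even, □) = (qA, □, R) → 011□[qA]□

The machine reaches the accept state qA and halts.

Answer: Accept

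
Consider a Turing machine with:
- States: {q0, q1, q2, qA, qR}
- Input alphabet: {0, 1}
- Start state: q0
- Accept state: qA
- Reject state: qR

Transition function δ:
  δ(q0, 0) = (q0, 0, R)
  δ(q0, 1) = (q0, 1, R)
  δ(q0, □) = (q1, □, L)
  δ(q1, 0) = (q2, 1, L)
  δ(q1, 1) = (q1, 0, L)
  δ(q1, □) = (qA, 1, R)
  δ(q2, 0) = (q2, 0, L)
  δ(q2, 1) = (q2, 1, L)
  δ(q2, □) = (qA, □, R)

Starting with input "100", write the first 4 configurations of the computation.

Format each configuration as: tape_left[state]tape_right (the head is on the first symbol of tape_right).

Transitions applied:
Step 1: δ(q0, 1) = (q0, 1, R)
Step 2: δ(q0, 0) = (q0, 0, R)
Step 3: δ(q0, 0) = (q0, 0, R)

The first 4 configurations are:
[q0]100 ⊢ 1[q0]00 ⊢ 10[q0]0 ⊢ 100[q0]□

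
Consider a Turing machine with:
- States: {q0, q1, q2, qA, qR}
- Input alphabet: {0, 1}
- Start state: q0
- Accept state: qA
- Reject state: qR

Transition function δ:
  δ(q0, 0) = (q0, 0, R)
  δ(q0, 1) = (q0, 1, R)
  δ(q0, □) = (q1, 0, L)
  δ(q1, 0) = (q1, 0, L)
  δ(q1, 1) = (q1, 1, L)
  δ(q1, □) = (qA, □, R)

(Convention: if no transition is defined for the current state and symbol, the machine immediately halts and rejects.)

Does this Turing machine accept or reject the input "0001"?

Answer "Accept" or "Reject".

Execution trace:
Initial: [q0]0001
Step 1: δ(q0, 0) = (q0, 0, R) → 0[q0]001
Step 2: δ(q0, 0) = (q0, 0, R) → 00[q0]01
Step 3: δ(q0, 0) = (q0, 0, R) → 000[q0]1
Step 4: δ(q0, 1) = (q0, 1, R) → 0001[q0]□
Step 5: δ(q0, □) = (q1, 0, L) → 000[q1]10
Step 6: δ(q1, 1) = (q1, 1, L) → 00[q1]010
Step 7: δ(q1, 0) = (q1, 0, L) → 0[q1]0010
Step 8: δ(q1, 0) = (q1, 0, L) → [q1]00010
Step 9: δ(q1, 0) = (q1, 0, L) → [q1]□00010
Step 10: δ(q1, □) = (qA, □, R) → □[qA]00010

The machine reaches the accept state qA and halts.

Answer: Accept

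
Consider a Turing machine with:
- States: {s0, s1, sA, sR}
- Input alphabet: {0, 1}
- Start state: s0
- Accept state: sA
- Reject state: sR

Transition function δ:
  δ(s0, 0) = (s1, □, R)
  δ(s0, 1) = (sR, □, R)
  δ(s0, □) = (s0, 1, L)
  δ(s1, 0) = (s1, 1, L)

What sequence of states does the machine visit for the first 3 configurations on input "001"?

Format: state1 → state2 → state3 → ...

Execution trace:
Initial: [s0]001
Step 1: δ(s0, 0) = (s1, □, R) → □[s1]01
Step 2: δ(s1, 0) = (s1, 1, L) → [s1]□11

No transition is defined for δ(s1, □). By convention the machine halts and rejects.

State sequence: s0 → s1 → s1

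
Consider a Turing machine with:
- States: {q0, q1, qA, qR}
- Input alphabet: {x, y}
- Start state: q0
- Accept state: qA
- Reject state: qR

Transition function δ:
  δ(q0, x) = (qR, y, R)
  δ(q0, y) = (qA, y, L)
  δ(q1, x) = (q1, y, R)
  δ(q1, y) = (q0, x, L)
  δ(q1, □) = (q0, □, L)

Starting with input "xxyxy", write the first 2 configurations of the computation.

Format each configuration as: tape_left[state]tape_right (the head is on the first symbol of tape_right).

Transitions applied:
Step 1: δ(q0, x) = (qR, y, R)

The first 2 configurations are:
[q0]xxyxy ⊢ y[qR]xyxy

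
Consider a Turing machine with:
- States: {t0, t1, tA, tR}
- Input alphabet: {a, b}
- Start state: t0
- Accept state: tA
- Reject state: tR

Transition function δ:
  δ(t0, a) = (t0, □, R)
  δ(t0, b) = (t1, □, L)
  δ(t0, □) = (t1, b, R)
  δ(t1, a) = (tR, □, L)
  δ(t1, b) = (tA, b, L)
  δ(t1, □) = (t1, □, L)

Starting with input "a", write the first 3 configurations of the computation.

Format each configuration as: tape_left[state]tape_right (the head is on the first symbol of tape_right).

Transitions applied:
Step 1: δ(t0, a) = (t0, □, R)
Step 2: δ(t0, □) = (t1, b, R)

The first 3 configurations are:
[t0]a ⊢ □[t0]□ ⊢ □b[t1]□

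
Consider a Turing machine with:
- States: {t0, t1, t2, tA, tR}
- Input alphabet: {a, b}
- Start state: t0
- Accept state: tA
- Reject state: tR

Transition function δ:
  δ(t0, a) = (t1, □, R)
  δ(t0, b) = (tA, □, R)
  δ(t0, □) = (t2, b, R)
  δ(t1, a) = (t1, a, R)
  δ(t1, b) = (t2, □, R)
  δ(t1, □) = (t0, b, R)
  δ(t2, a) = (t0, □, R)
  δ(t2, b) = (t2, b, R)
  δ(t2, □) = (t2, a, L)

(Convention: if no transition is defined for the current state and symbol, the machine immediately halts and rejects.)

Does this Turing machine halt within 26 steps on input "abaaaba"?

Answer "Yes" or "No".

Execution trace:
Initial: [t0]abaaaba
Step 1: δ(t0, a) = (t1, □, R) → □[t1]baaaba
Step 2: δ(t1, b) = (t2, □, R) → □□[t2]aaaba
Step 3: δ(t2, a) = (t0, □, R) → □□□[t0]aaba
Step 4: δ(t0, a) = (t1, □, R) → □□□□[t1]aba
Step 5: δ(t1, a) = (t1, a, R) → □□□□a[t1]ba
Step 6: δ(t1, b) = (t2, □, R) → □□□□a□[t2]a
Step 7: δ(t2, a) = (t0, □, R) → □□□□a□□[t0]□
Step 8: δ(t0, □) = (t2, b, R) → □□□□a□□b[t2]□
Step 9: δ(t2, □) = (t2, a, L) → □□□□a□□[t2]ba
Step 10: δ(t2, b) = (t2, b, R) → □□□□a□□b[t2]a
Step 11: δ(t2, a) = (t0, □, R) → □□□□a□□b□[t0]□
Step 12: δ(t0, □) = (t2, b, R) → □□□□a□□b□b[t2]□
Step 13: δ(t2, □) = (t2, a, L) → □□□□a□□b□[t2]ba
Step 14: δ(t2, b) = (t2, b, R) → □□□□a□□b□b[t2]a
Step 15: δ(t2, a) = (t0, □, R) → □□□□a□□b□b□[t0]□
Step 16: δ(t0, □) = (t2, b, R) → □□□□a□□b□b□b[t2]□
Step 17: δ(t2, □) = (t2, a, L) → □□□□a□□b□b□[t2]ba
Step 18: δ(t2, b) = (t2, b, R) → □□□□a□□b□b□b[t2]a
Step 19: δ(t2, a) = (t0, □, R) → □□□□a□□b□b□b□[t0]□
Step 20: δ(t0, □) = (t2, b, R) → □□□□a□□b□b□b□b[t2]□
Step 21: δ(t2, □) = (t2, a, L) → □□□□a□□b□b□b□[t2]ba
Step 22: δ(t2, b) = (t2, b, R) → □□□□a□□b□b□b□b[t2]a
Step 23: δ(t2, a) = (t0, □, R) → □□□□a□□b□b□b□b□[t0]□
Step 24: δ(t0, □) = (t2, b, R) → □□□□a□□b□b□b□b□b[t2]□
Step 25: δ(t2, □) = (t2, a, L) → □□□□a□□b□b□b□b□[t2]ba
Step 26: δ(t2, b) = (t2, b, R) → □□□□a□□b□b□b□b□b[t2]a

The machine has not reached a halting state after 26 steps.
The machine did not halt within the 26-step bound.

Answer: No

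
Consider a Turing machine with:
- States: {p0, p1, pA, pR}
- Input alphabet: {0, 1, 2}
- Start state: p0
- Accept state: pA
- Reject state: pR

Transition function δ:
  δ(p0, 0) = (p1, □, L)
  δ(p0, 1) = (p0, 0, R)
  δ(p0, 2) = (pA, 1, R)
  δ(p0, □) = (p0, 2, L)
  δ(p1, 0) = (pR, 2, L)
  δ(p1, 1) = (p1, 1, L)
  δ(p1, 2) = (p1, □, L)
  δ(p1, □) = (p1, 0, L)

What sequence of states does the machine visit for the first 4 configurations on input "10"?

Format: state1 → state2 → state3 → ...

Execution trace:
Initial: [p0]10
Step 1: δ(p0, 1) = (p0, 0, R) → 0[p0]0
Step 2: δ(p0, 0) = (p1, □, L) → [p1]0□
Step 3: δ(p1, 0) = (pR, 2, L) → [pR]□2□

The machine reaches the reject state pR and halts.

State sequence: p0 → p0 → p1 → pR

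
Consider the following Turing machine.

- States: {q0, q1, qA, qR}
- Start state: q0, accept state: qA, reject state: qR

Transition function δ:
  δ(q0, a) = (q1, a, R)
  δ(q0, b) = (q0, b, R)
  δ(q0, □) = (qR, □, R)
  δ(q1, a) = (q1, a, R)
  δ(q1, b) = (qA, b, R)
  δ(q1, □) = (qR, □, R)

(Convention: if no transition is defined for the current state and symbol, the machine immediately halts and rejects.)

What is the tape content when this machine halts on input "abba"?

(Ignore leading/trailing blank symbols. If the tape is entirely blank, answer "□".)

Execution trace:
Initial: [q0]abba
Step 1: δ(q0, a) = (q1, a, R) → a[q1]bba
Step 2: δ(q1, b) = (qA, b, R) → ab[qA]ba

The machine reaches the accept state qA and halts.

Final tape (ignoring leading/trailing blanks): abba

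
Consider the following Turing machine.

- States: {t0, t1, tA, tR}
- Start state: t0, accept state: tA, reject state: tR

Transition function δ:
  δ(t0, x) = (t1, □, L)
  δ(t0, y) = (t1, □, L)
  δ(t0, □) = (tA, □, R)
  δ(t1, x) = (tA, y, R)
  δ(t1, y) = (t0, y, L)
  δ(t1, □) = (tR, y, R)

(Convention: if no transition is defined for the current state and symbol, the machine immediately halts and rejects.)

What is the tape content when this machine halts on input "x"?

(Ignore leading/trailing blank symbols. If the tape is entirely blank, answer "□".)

Execution trace:
Initial: [t0]x
Step 1: δ(t0, x) = (t1, □, L) → [t1]□□
Step 2: δ(t1, □) = (tR, y, R) → y[tR]□

The machine reaches the reject state tR and halts.

Final tape (ignoring leading/trailing blanks): y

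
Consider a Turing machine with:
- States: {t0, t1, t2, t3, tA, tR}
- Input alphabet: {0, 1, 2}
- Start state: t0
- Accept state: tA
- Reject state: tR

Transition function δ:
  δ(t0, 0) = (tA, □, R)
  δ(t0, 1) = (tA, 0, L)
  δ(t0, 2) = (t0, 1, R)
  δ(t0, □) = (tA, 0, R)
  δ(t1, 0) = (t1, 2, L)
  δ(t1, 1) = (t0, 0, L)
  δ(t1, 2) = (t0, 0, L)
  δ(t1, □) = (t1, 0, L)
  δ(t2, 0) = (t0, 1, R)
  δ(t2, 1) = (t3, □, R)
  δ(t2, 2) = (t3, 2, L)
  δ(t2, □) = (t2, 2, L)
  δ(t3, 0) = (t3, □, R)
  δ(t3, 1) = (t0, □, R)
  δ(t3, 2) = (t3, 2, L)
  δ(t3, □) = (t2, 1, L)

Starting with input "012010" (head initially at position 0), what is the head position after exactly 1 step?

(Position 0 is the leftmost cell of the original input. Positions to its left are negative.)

Execution trace (head position shown):
Step 0: [t0]012010  (head at position 0)
Step 1: move right → □[tA]12010  (head at position 1)

After 1 step, the head is at position 1.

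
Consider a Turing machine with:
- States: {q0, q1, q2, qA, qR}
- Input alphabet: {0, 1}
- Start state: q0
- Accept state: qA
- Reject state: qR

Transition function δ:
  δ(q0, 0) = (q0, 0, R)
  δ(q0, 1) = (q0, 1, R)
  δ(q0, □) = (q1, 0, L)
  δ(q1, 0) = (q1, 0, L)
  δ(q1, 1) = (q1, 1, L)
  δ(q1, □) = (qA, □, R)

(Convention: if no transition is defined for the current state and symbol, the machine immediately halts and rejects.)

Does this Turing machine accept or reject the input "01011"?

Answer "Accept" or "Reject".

Execution trace:
Initial: [q0]01011
Step 1: δ(q0, 0) = (q0, 0, R) → 0[q0]1011
Step 2: δ(q0, 1) = (q0, 1, R) → 01[q0]011
Step 3: δ(q0, 0) = (q0, 0, R) → 010[q0]11
Step 4: δ(q0, 1) = (q0, 1, R) → 0101[q0]1
Step 5: δ(q0, 1) = (q0, 1, R) → 01011[q0]□
Step 6: δ(q0, □) = (q1, 0, L) → 0101[q1]10
Step 7: δ(q1, 1) = (q1, 1, L) → 010[q1]110
Step 8: δ(q1, 1) = (q1, 1, L) → 01[q1]0110
Step 9: δ(q1, 0) = (q1, 0, L) → 0[q1]10110
Step 10: δ(q1, 1) = (q1, 1, L) → [q1]010110
Step 11: δ(q1, 0) = (q1, 0, L) → [q1]□010110
Step 12: δ(q1, □) = (qA, □, R) → □[qA]010110

The machine reaches the accept state qA and halts.

Answer: Accept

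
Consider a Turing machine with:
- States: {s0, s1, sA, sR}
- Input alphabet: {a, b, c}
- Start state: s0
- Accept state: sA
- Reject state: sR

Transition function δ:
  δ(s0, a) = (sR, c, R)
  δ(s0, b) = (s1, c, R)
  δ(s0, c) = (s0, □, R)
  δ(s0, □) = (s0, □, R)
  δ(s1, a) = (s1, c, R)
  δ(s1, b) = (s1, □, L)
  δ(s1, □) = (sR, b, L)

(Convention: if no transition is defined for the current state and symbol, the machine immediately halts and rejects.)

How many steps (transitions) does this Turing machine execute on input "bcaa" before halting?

Execution trace:
Initial: [s0]bcaa
Step 1: δ(s0, b) = (s1, c, R) → c[s1]caa

No transition is defined for δ(s1, c). By convention the machine halts and rejects.

The machine executed 1 step before halting.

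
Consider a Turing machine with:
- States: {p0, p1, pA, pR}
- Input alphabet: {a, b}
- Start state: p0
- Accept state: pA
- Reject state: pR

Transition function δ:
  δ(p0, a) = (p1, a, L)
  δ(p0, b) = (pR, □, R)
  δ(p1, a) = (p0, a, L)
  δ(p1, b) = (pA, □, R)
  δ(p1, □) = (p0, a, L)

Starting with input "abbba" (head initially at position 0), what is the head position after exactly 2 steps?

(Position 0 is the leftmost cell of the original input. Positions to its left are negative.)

Execution trace (head position shown):
Step 0: [p0]abbba  (head at position 0)
Step 1: move left → [p1]□abbba  (head at position -1)
Step 2: move left → [p0]□aabbba  (head at position -2)

After 2 steps, the head is at position -2.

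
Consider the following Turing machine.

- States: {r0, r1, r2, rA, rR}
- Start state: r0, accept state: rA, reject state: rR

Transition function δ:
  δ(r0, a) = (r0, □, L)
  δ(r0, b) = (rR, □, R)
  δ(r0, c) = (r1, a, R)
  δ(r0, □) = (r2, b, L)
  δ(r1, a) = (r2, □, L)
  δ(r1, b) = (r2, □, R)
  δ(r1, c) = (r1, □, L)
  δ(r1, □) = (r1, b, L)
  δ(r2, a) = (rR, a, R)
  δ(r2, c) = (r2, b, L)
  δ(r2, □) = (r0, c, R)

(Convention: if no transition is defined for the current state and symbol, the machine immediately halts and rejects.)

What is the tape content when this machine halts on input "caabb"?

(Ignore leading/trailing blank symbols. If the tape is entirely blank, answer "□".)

Execution trace:
Initial: [r0]caabb
Step 1: δ(r0, c) = (r1, a, R) → a[r1]aabb
Step 2: δ(r1, a) = (r2, □, L) → [r2]a□abb
Step 3: δ(r2, a) = (rR, a, R) → a[rR]□abb

The machine reaches the reject state rR and halts.

Final tape (ignoring leading/trailing blanks): a□abb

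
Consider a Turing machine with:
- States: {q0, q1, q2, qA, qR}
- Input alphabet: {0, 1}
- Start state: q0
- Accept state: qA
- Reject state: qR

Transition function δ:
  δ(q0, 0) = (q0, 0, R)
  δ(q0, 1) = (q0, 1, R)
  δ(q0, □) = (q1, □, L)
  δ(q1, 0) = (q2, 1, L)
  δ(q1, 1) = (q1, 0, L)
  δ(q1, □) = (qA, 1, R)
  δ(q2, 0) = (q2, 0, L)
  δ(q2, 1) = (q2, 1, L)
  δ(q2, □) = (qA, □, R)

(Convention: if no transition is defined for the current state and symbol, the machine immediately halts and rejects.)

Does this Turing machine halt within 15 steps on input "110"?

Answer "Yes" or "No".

Execution trace:
Initial: [q0]110
Step 1: δ(q0, 1) = (q0, 1, R) → 1[q0]10
Step 2: δ(q0, 1) = (q0, 1, R) → 11[q0]0
Step 3: δ(q0, 0) = (q0, 0, R) → 110[q0]□
Step 4: δ(q0, □) = (q1, □, L) → 11[q1]0□
Step 5: δ(q1, 0) = (q2, 1, L) → 1[q2]11□
Step 6: δ(q2, 1) = (q2, 1, L) → [q2]111□
Step 7: δ(q2, 1) = (q2, 1, L) → [q2]□111□
Step 8: δ(q2, □) = (qA, □, R) → □[qA]111□

The machine reaches the accept state qA and halts.
The machine halted after 8 steps (within the 15-step bound).

Answer: Yes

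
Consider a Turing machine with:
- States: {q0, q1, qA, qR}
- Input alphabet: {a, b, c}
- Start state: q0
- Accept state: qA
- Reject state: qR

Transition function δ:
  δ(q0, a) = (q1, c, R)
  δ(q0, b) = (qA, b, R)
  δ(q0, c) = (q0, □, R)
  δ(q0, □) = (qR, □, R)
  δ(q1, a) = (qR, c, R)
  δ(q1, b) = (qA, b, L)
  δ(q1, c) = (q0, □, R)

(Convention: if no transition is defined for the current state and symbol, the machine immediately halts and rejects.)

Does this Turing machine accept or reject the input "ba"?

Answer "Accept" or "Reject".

Execution trace:
Initial: [q0]ba
Step 1: δ(q0, b) = (qA, b, R) → b[qA]a

The machine reaches the accept state qA and halts.

Answer: Accept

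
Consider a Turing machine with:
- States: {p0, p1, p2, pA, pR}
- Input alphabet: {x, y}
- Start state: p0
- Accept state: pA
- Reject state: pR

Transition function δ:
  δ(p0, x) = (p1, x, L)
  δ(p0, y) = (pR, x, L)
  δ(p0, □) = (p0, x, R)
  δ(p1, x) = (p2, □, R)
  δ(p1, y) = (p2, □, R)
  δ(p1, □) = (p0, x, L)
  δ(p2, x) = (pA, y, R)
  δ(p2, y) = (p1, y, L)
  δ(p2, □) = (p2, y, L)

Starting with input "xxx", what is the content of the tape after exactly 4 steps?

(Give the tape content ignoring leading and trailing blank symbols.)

Execution trace:
Initial: [p0]xxx
Step 1: δ(p0, x) = (p1, x, L) → [p1]□xxx
Step 2: δ(p1, □) = (p0, x, L) → [p0]□xxxx
Step 3: δ(p0, □) = (p0, x, R) → x[p0]xxxx
Step 4: δ(p0, x) = (p1, x, L) → [p1]xxxxx

After 4 steps, the tape (ignoring leading/trailing blanks) is: xxxxx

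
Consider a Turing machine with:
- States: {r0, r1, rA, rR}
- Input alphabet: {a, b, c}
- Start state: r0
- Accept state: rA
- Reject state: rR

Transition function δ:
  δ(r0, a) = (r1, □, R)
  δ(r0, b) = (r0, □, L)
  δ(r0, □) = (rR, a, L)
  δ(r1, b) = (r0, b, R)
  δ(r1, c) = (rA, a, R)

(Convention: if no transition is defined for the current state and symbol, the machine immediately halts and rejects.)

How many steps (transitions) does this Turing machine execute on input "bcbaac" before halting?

Execution trace:
Initial: [r0]bcbaac
Step 1: δ(r0, b) = (r0, □, L) → [r0]□□cbaac
Step 2: δ(r0, □) = (rR, a, L) → [rR]□a□cbaac

The machine reaches the reject state rR and halts.

The machine executed 2 steps before halting.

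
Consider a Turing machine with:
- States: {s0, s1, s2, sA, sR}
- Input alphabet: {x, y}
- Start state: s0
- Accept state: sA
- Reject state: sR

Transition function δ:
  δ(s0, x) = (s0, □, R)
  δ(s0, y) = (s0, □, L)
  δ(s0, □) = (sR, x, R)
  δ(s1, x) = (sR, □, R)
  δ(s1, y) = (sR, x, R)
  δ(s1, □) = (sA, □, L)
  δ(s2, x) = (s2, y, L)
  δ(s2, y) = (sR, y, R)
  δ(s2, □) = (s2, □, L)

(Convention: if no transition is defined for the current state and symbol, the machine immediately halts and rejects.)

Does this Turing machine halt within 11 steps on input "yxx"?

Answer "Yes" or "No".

Execution trace:
Initial: [s0]yxx
Step 1: δ(s0, y) = (s0, □, L) → [s0]□□xx
Step 2: δ(s0, □) = (sR, x, R) → x[sR]□xx

The machine reaches the reject state sR and halts.
The machine halted after 2 steps (within the 11-step bound).

Answer: Yes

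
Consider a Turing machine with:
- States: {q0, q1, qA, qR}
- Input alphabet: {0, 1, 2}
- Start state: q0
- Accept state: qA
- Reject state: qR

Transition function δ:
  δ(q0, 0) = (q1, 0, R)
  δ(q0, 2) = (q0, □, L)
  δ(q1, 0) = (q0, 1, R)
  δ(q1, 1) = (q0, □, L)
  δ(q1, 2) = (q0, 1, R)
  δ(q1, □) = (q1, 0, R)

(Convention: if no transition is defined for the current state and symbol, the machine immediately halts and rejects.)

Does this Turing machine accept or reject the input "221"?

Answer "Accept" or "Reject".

Execution trace:
Initial: [q0]221
Step 1: δ(q0, 2) = (q0, □, L) → [q0]□□21

No transition is defined for δ(q0, □). By convention the machine halts and rejects.

Answer: Reject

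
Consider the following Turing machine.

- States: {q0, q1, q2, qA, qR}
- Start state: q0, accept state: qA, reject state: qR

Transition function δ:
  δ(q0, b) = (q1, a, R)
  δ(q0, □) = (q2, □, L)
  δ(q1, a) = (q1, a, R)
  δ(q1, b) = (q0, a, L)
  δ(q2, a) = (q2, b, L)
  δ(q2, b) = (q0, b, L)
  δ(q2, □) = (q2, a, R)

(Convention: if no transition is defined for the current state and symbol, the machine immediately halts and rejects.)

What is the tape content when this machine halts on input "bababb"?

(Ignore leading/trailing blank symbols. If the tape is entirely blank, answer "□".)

Execution trace:
Initial: [q0]bababb
Step 1: δ(q0, b) = (q1, a, R) → a[q1]ababb
Step 2: δ(q1, a) = (q1, a, R) → aa[q1]babb
Step 3: δ(q1, b) = (q0, a, L) → a[q0]aaabb

No transition is defined for δ(q0, a). By convention the machine halts and rejects.

Final tape (ignoring leading/trailing blanks): aaaabb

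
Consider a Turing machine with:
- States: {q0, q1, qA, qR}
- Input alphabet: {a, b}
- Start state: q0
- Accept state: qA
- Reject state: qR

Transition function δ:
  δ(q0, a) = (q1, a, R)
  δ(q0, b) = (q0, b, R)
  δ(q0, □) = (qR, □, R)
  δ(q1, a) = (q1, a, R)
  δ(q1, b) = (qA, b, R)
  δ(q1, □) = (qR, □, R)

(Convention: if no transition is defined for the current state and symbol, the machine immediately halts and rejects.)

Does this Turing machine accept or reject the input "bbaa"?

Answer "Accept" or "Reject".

Execution trace:
Initial: [q0]bbaa
Step 1: δ(q0, b) = (q0, b, R) → b[q0]baa
Step 2: δ(q0, b) = (q0, b, R) → bb[q0]aa
Step 3: δ(q0, a) = (q1, a, R) → bba[q1]a
Step 4: δ(q1, a) = (q1, a, R) → bbaa[q1]□
Step 5: δ(q1, □) = (qR, □, R) → bbaa□[qR]□

The machine reaches the reject state qR and halts.

Answer: Reject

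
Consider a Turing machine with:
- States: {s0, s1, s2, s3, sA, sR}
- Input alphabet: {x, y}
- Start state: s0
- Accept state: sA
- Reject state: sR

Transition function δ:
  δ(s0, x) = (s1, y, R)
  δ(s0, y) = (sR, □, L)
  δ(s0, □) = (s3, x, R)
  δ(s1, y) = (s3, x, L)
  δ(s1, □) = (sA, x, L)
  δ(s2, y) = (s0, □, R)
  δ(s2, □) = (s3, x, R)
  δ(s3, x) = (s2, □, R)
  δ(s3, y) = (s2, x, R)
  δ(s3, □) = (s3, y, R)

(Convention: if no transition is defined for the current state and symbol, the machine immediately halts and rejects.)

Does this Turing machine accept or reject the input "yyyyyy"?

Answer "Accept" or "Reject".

Execution trace:
Initial: [s0]yyyyyy
Step 1: δ(s0, y) = (sR, □, L) → [sR]□□yyyyy

The machine reaches the reject state sR and halts.

Answer: Reject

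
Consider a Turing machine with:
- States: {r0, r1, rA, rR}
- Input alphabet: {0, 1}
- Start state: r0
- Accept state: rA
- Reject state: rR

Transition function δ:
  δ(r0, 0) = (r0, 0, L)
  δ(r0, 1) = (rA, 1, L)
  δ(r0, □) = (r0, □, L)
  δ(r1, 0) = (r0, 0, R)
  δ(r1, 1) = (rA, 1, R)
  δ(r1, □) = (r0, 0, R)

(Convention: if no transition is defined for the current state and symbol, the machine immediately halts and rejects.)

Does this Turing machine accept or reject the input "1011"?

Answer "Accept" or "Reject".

Execution trace:
Initial: [r0]1011
Step 1: δ(r0, 1) = (rA, 1, L) → [rA]□1011

The machine reaches the accept state rA and halts.

Answer: Accept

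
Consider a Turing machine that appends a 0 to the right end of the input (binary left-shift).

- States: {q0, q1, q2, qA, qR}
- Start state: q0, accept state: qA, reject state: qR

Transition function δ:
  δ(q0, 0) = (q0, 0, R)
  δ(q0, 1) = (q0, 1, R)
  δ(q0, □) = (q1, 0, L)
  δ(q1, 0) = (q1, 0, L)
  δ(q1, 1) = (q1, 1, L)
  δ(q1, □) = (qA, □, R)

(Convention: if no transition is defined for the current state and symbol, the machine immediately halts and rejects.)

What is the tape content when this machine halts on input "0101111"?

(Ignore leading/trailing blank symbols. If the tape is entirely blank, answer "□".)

Execution trace:
Initial: [q0]0101111
Step 1: δ(q0, 0) = (q0, 0, R) → 0[q0]101111
Step 2: δ(q0, 1) = (q0, 1, R) → 01[q0]01111
Step 3: δ(q0, 0) = (q0, 0, R) → 010[q0]1111
Step 4: δ(q0, 1) = (q0, 1, R) → 0101[q0]111
Step 5: δ(q0, 1) = (q0, 1, R) → 01011[q0]11
Step 6: δ(q0, 1) = (q0, 1, R) → 010111[q0]1
Step 7: δ(q0, 1) = (q0, 1, R) → 0101111[q0]□
Step 8: δ(q0, □) = (q1, 0, L) → 010111[q1]10
Step 9: δ(q1, 1) = (q1, 1, L) → 01011[q1]110
Step 10: δ(q1, 1) = (q1, 1, L) → 0101[q1]1110
Step 11: δ(q1, 1) = (q1, 1, L) → 010[q1]11110
Step 12: δ(q1, 1) = (q1, 1, L) → 01[q1]011110
Step 13: δ(q1, 0) = (q1, 0, L) → 0[q1]1011110
Step 14: δ(q1, 1) = (q1, 1, L) → [q1]01011110
Step 15: δ(q1, 0) = (q1, 0, L) → [q1]□01011110
Step 16: δ(q1, □) = (qA, □, R) → □[qA]01011110

The machine reaches the accept state qA and halts.

Final tape (ignoring leading/trailing blanks): 01011110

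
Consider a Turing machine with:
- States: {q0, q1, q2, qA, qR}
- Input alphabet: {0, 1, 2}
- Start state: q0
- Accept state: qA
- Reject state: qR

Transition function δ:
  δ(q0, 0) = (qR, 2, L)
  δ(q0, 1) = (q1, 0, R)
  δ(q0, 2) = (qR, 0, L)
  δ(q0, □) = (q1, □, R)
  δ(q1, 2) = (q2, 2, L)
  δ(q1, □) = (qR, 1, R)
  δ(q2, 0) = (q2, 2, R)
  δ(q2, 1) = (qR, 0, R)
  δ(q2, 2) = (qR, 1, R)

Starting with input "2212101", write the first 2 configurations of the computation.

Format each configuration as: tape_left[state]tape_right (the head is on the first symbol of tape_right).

Transitions applied:
Step 1: δ(q0, 2) = (qR, 0, L)

The first 2 configurations are:
[q0]2212101 ⊢ [qR]□0212101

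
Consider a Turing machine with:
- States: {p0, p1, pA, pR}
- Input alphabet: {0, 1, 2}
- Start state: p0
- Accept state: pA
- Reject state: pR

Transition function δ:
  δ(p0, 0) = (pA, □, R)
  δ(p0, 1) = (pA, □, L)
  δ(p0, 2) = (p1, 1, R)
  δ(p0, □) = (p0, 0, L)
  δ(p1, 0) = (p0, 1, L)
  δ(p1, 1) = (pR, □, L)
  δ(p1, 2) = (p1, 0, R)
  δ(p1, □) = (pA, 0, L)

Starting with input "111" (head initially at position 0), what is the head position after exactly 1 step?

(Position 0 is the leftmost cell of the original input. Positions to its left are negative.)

Execution trace (head position shown):
Step 0: [p0]111  (head at position 0)
Step 1: move left → [pA]□□11  (head at position -1)

After 1 step, the head is at position -1.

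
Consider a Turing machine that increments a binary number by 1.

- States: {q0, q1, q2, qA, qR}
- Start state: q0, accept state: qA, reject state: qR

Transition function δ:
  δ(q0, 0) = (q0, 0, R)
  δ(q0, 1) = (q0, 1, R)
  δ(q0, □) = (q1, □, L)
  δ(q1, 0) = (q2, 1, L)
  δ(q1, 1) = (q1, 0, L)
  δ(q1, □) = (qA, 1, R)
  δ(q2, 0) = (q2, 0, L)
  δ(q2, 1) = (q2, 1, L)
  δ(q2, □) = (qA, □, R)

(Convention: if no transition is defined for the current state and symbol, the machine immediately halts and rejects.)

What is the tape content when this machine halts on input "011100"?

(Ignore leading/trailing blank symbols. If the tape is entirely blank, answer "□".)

Execution trace:
Initial: [q0]011100
Step 1: δ(q0, 0) = (q0, 0, R) → 0[q0]11100
Step 2: δ(q0, 1) = (q0, 1, R) → 01[q0]1100
Step 3: δ(q0, 1) = (q0, 1, R) → 011[q0]100
Step 4: δ(q0, 1) = (q0, 1, R) → 0111[q0]00
Step 5: δ(q0, 0) = (q0, 0, R) → 01110[q0]0
Step 6: δ(q0, 0) = (q0, 0, R) → 011100[q0]□
Step 7: δ(q0, □) = (q1, □, L) → 01110[q1]0□
Step 8: δ(q1, 0) = (q2, 1, L) → 0111[q2]01□
Step 9: δ(q2, 0) = (q2, 0, L) → 011[q2]101□
Step 10: δ(q2, 1) = (q2, 1, L) → 01[q2]1101□
Step 11: δ(q2, 1) = (q2, 1, L) → 0[q2]11101□
Step 12: δ(q2, 1) = (q2, 1, L) → [q2]011101□
Step 13: δ(q2, 0) = (q2, 0, L) → [q2]□011101□
Step 14: δ(q2, □) = (qA, □, R) → □[qA]011101□

The machine reaches the accept state qA and halts.

Final tape (ignoring leading/trailing blanks): 011101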